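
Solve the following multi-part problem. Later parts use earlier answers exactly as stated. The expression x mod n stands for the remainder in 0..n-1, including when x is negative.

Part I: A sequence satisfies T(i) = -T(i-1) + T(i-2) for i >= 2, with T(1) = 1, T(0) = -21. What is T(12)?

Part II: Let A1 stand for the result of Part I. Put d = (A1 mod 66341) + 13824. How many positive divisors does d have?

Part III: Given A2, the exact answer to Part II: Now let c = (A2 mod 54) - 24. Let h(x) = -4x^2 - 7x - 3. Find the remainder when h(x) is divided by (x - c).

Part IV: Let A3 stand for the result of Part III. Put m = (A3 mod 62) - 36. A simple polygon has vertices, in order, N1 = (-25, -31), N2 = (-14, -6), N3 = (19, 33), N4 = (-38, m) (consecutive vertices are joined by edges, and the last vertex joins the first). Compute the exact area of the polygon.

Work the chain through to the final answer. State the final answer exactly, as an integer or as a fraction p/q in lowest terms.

Part I: T(2) = -1*(1) + 1*(-21) = -22; iterating: T(2)=-22, T(3)=23, T(4)=-45, T(5)=68, T(6)=-113, T(7)=181, T(8)=-294, T(9)=475, T(10)=-769, T(11)=1244, T(12)=-2013; answer -2013
Part II: A1 = -2013; d = 78152; 78152 = 2^3 * 9769; number of divisors = (3+1) * (1+1) = 8; answer 8
Part III: A2 = 8; c = -16; remainder = value at the root: -4*(-16)^2 - 7*(-16)^1 - 3 = (-1024) + (112) + (-3) = -915; answer -915
Part IV: A3 = -915; m = -21; cross terms: (-25*-6 - -14*-31)=-284, (-14*33 - 19*-6)=-348, (19*-21 - -38*33)=855, (-38*-31 - -25*-21)=653; twice the area = |876| = 876; area = 438; answer 438

438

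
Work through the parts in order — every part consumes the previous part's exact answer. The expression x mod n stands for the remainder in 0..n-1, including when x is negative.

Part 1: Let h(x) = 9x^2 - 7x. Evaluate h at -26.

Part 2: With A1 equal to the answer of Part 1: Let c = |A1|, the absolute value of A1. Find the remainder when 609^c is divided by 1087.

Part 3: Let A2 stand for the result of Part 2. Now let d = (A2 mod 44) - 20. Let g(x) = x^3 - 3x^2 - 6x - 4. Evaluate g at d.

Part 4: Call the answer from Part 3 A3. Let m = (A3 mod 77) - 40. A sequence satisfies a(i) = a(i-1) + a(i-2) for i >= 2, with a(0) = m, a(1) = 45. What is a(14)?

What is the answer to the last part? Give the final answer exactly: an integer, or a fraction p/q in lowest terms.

Part 1: 9*(-26)^2 - 7*(-26)^1 = (6084) + (182) = 6266; answer 6266
Part 2: A1 = 6266; c = 6266; squarings mod 1087: 609^1=609, 609^2=214, 609^4=142, 609^8=598, 609^16=1068, 609^32=361, 609^64=968, 609^128=30, 609^256=900, 609^512=185, 609^1024=528, 609^2048=512, 609^4096=177; 609^6266 = 609^2 * 609^8 * 609^16 * 609^32 * 609^64 * 609^2048 * 609^4096 = 971 (mod 1087); answer 971
Part 3: A2 = 971; d = -17; 1*(-17)^3 - 3*(-17)^2 - 6*(-17)^1 - 4 = (-4913) + (-867) + (102) + (-4) = -5682; answer -5682
Part 4: A3 = -5682; m = -24; a(2) = 1*(45) + 1*(-24) = 21; iterating: a(2)=21, a(3)=66, a(4)=87, a(5)=153, a(6)=240, a(7)=393, a(8)=633, a(9)=1026, a(10)=1659, a(11)=2685, a(12)=4344, a(13)=7029, a(14)=11373; answer 11373

11373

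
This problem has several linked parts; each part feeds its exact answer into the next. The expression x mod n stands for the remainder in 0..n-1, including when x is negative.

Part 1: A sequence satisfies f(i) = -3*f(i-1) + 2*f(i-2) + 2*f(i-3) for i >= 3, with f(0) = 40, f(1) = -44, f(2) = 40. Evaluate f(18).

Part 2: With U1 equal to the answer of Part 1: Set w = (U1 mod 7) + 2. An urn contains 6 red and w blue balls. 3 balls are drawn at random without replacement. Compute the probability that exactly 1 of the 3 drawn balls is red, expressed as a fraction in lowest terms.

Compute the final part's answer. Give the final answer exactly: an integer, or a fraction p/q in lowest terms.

63/143

Part 1: f(3) = -3*(40) + 2*(-44) + 2*(40) = -128; iterating: f(3)=-128, f(4)=376, f(5)=-1304, f(6)=4408, f(7)=-15080, f(8)=51448, f(9)=-175688, f(10)=599800, f(11)=-2047880, f(12)=6991864, f(13)=-23871752, f(14)=81503224, f(15)=-278269448, f(16)=950071288, f(17)=-3243746312, f(18)=11074842616; answer 11074842616
Part 2: U1 = 11074842616; w = 7; total draws C(13,3) = 286; favorable C(6,1)*C(7,2) = 126; P = 63/143; answer 63/143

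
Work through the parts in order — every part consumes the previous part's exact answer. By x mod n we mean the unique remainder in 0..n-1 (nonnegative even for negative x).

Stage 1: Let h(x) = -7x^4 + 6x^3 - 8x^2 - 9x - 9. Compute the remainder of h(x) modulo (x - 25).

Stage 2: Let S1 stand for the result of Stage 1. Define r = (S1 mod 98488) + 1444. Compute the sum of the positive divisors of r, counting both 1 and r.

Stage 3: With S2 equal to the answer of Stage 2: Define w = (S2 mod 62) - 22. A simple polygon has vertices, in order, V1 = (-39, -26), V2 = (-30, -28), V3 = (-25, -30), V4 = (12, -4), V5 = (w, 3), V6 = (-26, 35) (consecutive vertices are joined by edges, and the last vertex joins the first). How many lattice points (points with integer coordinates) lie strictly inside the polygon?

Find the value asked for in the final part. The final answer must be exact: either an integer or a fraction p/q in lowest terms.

2064

Stage 1: remainder = value at the root: -7*(25)^4 + 6*(25)^3 - 8*(25)^2 - 9*(25)^1 - 9 = (-2734375) + (93750) + (-5000) + (-225) + (-9) = -2645859; answer -2645859
Stage 2: S1 = -2645859; r = 14761; 14761 = 29 * 509; sigma = (1 + 29) * (1 + 509) = 30 * 510 = 15300; answer 15300
Stage 3: S2 = 15300; w = 26; cross terms: (-39*-28 - -30*-26)=312, (-30*-30 - -25*-28)=200, (-25*-4 - 12*-30)=460, (12*3 - 26*-4)=140, (26*35 - -26*3)=988, (-26*-26 - -39*35)=2041; twice the area = |4141| = 4141; area = 4141/2; boundary points = 1 + 1 + 1 + 7 + 4 + 1 = 15; strictly interior points = area - boundary/2 + 1 = 2064; answer 2064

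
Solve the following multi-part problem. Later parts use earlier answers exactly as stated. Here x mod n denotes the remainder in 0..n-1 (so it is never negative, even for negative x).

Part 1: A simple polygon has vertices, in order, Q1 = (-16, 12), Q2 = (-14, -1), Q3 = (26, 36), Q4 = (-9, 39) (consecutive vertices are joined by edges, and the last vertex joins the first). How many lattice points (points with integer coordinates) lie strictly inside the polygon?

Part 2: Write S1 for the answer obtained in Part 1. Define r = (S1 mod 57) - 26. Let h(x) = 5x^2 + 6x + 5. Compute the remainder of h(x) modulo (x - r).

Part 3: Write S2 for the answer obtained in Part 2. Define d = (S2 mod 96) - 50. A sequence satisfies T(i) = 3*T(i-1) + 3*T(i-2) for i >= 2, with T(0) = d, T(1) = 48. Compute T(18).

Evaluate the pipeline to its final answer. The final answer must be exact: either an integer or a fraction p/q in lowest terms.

Part 1: cross terms: (-16*-1 - -14*12)=184, (-14*36 - 26*-1)=-478, (26*39 - -9*36)=1338, (-9*12 - -16*39)=516; twice the area = |1560| = 1560; area = 780; boundary points = 1 + 1 + 1 + 1 = 4; strictly interior points = area - boundary/2 + 1 = 779; answer 779
Part 2: S1 = 779; r = 12; remainder = value at the root: 5*(12)^2 + 6*(12)^1 + 5 = (720) + (72) + (5) = 797; answer 797
Part 3: S2 = 797; d = -21; T(2) = 3*(48) + 3*(-21) = 81; iterating: T(2)=81, T(3)=387, T(4)=1404, T(5)=5373, T(6)=20331, T(7)=77112, T(8)=292329, T(9)=1108323, T(10)=4201956, T(11)=15930837, T(12)=60398379, T(13)=228987648, T(14)=868158081, T(15)=3291437187, T(16)=12478785804, T(17)=47310668973, T(18)=179368364331; answer 179368364331

179368364331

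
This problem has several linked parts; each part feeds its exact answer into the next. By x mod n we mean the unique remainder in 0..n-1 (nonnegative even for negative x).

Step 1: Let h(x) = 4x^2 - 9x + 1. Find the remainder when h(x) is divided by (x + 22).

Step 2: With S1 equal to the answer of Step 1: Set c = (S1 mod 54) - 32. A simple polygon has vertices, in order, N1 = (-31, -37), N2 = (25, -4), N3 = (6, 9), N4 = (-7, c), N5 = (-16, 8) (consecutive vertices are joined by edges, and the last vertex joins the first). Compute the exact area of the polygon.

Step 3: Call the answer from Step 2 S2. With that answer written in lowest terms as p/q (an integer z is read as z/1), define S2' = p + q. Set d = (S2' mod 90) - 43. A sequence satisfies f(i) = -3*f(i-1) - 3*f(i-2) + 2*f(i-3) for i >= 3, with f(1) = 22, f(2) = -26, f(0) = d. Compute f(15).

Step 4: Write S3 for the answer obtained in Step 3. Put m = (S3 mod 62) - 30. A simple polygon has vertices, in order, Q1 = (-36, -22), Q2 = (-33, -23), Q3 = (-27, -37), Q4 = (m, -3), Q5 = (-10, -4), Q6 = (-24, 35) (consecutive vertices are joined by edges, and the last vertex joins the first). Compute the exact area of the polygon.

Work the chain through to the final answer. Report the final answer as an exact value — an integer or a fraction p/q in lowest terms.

Step 1: remainder = value at the root: 4*(-22)^2 - 9*(-22)^1 + 1 = (1936) + (198) + (1) = 2135; answer 2135
Step 2: S1 = 2135; c = -3; cross terms: (-31*-4 - 25*-37)=1049, (25*9 - 6*-4)=249, (6*-3 - -7*9)=45, (-7*8 - -16*-3)=-104, (-16*-37 - -31*8)=840; twice the area = |2079| = 2079; area = 2079/2; answer 2079/2
Step 3: S2 = 2079/2; threaded value p + q = 2081; d = -32; f(3) = -3*(-26) - 3*(22) + 2*(-32) = -52; iterating: f(3)=-52, f(4)=278, f(5)=-730, f(6)=1252, f(7)=-1010, f(8)=-2186, f(9)=12092, f(10)=-31738, f(11)=54566, f(12)=-44300, f(13)=-94274, f(14)=524854, f(15)=-1380340; answer -1380340
Step 4: S3 = -1380340; m = -2; cross terms: (-36*-23 - -33*-22)=102, (-33*-37 - -27*-23)=600, (-27*-3 - -2*-37)=7, (-2*-4 - -10*-3)=-22, (-10*35 - -24*-4)=-446, (-24*-22 - -36*35)=1788; twice the area = |2029| = 2029; area = 2029/2; answer 2029/2

2029/2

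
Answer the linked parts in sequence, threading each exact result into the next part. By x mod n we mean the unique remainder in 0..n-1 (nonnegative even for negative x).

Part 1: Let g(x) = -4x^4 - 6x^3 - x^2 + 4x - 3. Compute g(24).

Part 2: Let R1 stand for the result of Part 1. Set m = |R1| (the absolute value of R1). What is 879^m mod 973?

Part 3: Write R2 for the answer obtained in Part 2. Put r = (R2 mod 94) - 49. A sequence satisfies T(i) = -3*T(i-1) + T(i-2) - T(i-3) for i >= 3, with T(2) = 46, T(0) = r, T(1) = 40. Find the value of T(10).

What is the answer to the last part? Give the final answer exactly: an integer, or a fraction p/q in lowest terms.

653522

Part 1: -4*(24)^4 - 6*(24)^3 - 1*(24)^2 + 4*(24)^1 - 3 = (-1327104) + (-82944) + (-576) + (96) + (-3) = -1410531; answer -1410531
Part 2: R1 = -1410531; m = 1410531; squarings mod 973: 879^1=879, 879^2=79, 879^4=403, 879^8=891, 879^16=886, 879^32=758, 879^64=494, 879^128=786, 879^256=914, 879^512=562, 879^1024=592, 879^2048=184, 879^4096=774, 879^8192=681, 879^16384=613, 879^32768=191, 879^65536=480, 879^131072=772, 879^262144=508, 879^524288=219, 879^1048576=284; 879^1410531 = 879^1 * 879^2 * 879^32 * 879^64 * 879^128 * 879^256 * 879^1024 * 879^32768 * 879^65536 * 879^262144 * 879^1048576 = 750 (mod 973); answer 750
Part 3: R2 = 750; r = 43; T(3) = -3*(46) + 1*(40) - 1*(43) = -141; iterating: T(3)=-141, T(4)=429, T(5)=-1474, T(6)=4992, T(7)=-16879, T(8)=57103, T(9)=-193180, T(10)=653522; answer 653522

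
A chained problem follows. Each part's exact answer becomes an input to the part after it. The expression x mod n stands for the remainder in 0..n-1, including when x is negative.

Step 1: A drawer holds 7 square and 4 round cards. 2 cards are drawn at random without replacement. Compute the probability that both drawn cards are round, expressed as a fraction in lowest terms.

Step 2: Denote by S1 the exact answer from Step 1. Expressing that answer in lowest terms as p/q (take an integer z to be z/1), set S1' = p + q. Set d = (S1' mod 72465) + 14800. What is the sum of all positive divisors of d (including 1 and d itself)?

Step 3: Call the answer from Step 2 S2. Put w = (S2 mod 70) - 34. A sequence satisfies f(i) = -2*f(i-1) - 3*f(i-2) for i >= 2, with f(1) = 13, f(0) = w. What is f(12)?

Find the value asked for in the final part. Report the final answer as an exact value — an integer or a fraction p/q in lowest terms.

-17690

Step 1: total draws C(11,2) = 55; favorable C(4,2) = 6; P = 6/55; answer 6/55
Step 2: S1 = 6/55; threaded value p + q = 61; d = 14861; 14861 = 7 * 11 * 193; sigma = (1 + 7) * (1 + 11) * (1 + 193) = 8 * 12 * 194 = 18624; answer 18624
Step 3: S2 = 18624; w = -30; f(2) = -2*(13) - 3*(-30) = 64; iterating: f(2)=64, f(3)=-167, f(4)=142, f(5)=217, f(6)=-860, f(7)=1069, f(8)=442, f(9)=-4091, f(10)=6856, f(11)=-1439, f(12)=-17690; answer -17690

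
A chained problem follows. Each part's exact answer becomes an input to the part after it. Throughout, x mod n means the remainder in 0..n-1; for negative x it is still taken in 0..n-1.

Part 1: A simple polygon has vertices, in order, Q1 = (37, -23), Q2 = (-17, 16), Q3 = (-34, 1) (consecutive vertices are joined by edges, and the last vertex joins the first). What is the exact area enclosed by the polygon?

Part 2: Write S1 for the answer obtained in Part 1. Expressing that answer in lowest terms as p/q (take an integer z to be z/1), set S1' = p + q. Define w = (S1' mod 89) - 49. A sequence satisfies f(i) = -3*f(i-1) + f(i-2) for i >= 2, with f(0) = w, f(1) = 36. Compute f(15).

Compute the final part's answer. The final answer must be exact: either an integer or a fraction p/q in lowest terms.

Part 1: cross terms: (37*16 - -17*-23)=201, (-17*1 - -34*16)=527, (-34*-23 - 37*1)=745; twice the area = |1473| = 1473; area = 1473/2; answer 1473/2
Part 2: S1 = 1473/2; threaded value p + q = 1475; w = 2; f(2) = -3*(36) + 1*(2) = -106; iterating: f(2)=-106, f(3)=354, f(4)=-1168, f(5)=3858, f(6)=-12742, f(7)=42084, f(8)=-138994, f(9)=459066, f(10)=-1516192, f(11)=5007642, f(12)=-16539118, f(13)=54624996, f(14)=-180414106, f(15)=595867314; answer 595867314

595867314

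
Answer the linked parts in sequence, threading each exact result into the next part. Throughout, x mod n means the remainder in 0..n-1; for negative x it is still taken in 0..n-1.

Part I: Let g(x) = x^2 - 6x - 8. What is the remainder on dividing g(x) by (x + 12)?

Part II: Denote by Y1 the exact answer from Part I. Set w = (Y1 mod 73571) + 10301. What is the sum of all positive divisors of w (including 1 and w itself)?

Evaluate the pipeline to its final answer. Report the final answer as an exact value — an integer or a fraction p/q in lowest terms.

Part I: remainder = value at the root: 1*(-12)^2 - 6*(-12)^1 - 8 = (144) + (72) + (-8) = 208; answer 208
Part II: Y1 = 208; w = 10509; 10509 = 3 * 31 * 113; sigma = (1 + 3) * (1 + 31) * (1 + 113) = 4 * 32 * 114 = 14592; answer 14592

14592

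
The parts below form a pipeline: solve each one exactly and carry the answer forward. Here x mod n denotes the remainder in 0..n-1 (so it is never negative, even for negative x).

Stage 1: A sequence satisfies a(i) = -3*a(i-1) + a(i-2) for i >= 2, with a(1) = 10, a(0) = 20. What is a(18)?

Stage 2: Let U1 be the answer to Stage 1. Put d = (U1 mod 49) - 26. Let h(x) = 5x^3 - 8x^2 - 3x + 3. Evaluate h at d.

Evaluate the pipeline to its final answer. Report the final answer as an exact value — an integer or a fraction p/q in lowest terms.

36743

Stage 1: a(2) = -3*(10) + 1*(20) = -10; iterating: a(2)=-10, a(3)=40, a(4)=-130, a(5)=430, a(6)=-1420, a(7)=4690, a(8)=-15490, a(9)=51160, a(10)=-168970, a(11)=558070, a(12)=-1843180, a(13)=6087610, a(14)=-20106010, a(15)=66405640, a(16)=-219322930, a(17)=724374430, a(18)=-2392446220; answer -2392446220
Stage 2: U1 = -2392446220; d = 20; 5*(20)^3 - 8*(20)^2 - 3*(20)^1 + 3 = (40000) + (-3200) + (-60) + (3) = 36743; answer 36743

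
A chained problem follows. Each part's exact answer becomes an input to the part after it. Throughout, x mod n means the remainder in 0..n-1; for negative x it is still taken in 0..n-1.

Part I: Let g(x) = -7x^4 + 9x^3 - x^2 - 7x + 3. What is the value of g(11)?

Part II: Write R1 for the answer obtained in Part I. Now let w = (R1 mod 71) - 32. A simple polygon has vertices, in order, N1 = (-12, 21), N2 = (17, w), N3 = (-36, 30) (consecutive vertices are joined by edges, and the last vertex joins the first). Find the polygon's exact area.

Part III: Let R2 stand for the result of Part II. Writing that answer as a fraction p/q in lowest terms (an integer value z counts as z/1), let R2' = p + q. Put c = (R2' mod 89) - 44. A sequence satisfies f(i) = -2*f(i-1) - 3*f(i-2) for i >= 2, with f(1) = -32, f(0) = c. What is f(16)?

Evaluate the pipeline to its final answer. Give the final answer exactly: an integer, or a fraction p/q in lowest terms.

-254552

Part I: -7*(11)^4 + 9*(11)^3 - 1*(11)^2 - 7*(11)^1 + 3 = (-102487) + (11979) + (-121) + (-77) + (3) = -90703; answer -90703
Part II: R1 = -90703; w = 3; cross terms: (-12*3 - 17*21)=-393, (17*30 - -36*3)=618, (-36*21 - -12*30)=-396; twice the area = |-171| = 171; area = 171/2; answer 171/2
Part III: R2 = 171/2; threaded value p + q = 173; c = 40; f(2) = -2*(-32) - 3*(40) = -56; iterating: f(2)=-56, f(3)=208, f(4)=-248, f(5)=-128, f(6)=1000, f(7)=-1616, f(8)=232, f(9)=4384, f(10)=-9464, f(11)=5776, f(12)=16840, f(13)=-51008, f(14)=51496, f(15)=50032, f(16)=-254552; answer -254552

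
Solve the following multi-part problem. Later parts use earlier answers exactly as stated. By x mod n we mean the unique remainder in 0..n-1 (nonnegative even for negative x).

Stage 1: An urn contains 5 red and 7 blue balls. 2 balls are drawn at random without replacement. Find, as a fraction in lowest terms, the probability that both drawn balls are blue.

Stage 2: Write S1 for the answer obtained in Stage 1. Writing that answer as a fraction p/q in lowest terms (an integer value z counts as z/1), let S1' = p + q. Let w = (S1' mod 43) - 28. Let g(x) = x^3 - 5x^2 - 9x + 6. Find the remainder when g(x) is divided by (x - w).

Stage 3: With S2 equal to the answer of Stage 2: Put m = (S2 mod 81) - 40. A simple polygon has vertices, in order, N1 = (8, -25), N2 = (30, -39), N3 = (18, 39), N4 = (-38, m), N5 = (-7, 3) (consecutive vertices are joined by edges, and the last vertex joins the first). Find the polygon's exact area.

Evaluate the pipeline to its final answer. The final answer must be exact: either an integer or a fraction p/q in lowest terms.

Stage 1: total draws C(12,2) = 66; favorable C(7,2) = 21; P = 7/22; answer 7/22
Stage 2: S1 = 7/22; threaded value p + q = 29; w = 1; remainder = value at the root: 1*(1)^3 - 5*(1)^2 - 9*(1)^1 + 6 = (1) + (-5) + (-9) + (6) = -7; answer -7
Stage 3: S2 = -7; m = 34; cross terms: (8*-39 - 30*-25)=438, (30*39 - 18*-39)=1872, (18*34 - -38*39)=2094, (-38*3 - -7*34)=124, (-7*-25 - 8*3)=151; twice the area = |4679| = 4679; area = 4679/2; answer 4679/2

4679/2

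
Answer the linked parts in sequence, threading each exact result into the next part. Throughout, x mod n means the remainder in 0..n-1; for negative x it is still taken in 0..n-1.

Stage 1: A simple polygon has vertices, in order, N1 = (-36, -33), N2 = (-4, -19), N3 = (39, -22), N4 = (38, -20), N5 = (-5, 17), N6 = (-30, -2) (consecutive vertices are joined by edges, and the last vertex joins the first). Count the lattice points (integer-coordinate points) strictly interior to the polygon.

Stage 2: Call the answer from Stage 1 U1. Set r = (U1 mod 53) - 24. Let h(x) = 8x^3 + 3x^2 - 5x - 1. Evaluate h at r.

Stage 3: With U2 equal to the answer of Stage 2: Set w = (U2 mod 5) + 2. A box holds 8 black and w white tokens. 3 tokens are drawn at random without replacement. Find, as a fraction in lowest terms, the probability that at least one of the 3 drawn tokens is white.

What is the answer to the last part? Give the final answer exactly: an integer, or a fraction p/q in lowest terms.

41/55

Stage 1: cross terms: (-36*-19 - -4*-33)=552, (-4*-22 - 39*-19)=829, (39*-20 - 38*-22)=56, (38*17 - -5*-20)=546, (-5*-2 - -30*17)=520, (-30*-33 - -36*-2)=918; twice the area = |3421| = 3421; area = 3421/2; boundary points = 2 + 1 + 1 + 1 + 1 + 1 = 7; strictly interior points = area - boundary/2 + 1 = 1708; answer 1708
Stage 2: U1 = 1708; r = -12; 8*(-12)^3 + 3*(-12)^2 - 5*(-12)^1 - 1 = (-13824) + (432) + (60) + (-1) = -13333; answer -13333
Stage 3: U2 = -13333; w = 4; total draws C(12,3) = 220; complement C(8,3) = 56; favorable 220 - 56 = 164; P = 41/55; answer 41/55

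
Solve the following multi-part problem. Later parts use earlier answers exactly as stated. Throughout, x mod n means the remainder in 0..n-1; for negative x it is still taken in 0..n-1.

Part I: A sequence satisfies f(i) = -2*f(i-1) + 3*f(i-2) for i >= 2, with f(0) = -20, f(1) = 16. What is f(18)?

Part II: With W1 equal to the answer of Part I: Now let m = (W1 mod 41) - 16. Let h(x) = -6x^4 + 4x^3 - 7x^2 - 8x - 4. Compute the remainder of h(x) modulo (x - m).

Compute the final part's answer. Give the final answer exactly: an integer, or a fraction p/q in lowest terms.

Part I: f(2) = -2*(16) + 3*(-20) = -92; iterating: f(2)=-92, f(3)=232, f(4)=-740, f(5)=2176, f(6)=-6572, f(7)=19672, f(8)=-59060, f(9)=177136, f(10)=-531452, f(11)=1594312, f(12)=-4782980, f(13)=14348896, f(14)=-43046732, f(15)=129140152, f(16)=-387420500, f(17)=1162261456, f(18)=-3486784412; answer -3486784412
Part II: W1 = -3486784412; m = 15; remainder = value at the root: -6*(15)^4 + 4*(15)^3 - 7*(15)^2 - 8*(15)^1 - 4 = (-303750) + (13500) + (-1575) + (-120) + (-4) = -291949; answer -291949

-291949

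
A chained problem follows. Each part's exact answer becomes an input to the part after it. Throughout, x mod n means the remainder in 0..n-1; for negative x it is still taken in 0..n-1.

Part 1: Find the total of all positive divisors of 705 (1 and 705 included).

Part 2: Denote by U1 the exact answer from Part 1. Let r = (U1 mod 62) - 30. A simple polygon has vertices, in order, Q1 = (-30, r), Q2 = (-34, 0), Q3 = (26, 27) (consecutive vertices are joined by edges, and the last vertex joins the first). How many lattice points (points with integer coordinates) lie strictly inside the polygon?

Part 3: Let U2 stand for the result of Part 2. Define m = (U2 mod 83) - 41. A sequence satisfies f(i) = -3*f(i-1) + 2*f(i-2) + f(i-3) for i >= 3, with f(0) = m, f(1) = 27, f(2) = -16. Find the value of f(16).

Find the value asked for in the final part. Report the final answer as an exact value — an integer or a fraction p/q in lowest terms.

Part 1: 705 = 3 * 5 * 47; sigma = (1 + 3) * (1 + 5) * (1 + 47) = 4 * 6 * 48 = 1152; answer 1152
Part 2: U1 = 1152; r = 6; cross terms: (-30*0 - -34*6)=204, (-34*27 - 26*0)=-918, (26*6 - -30*27)=966; twice the area = |252| = 252; area = 126; boundary points = 2 + 3 + 7 = 12; strictly interior points = area - boundary/2 + 1 = 121; answer 121
Part 3: U2 = 121; m = -3; f(3) = -3*(-16) + 2*(27) + 1*(-3) = 99; iterating: f(3)=99, f(4)=-302, f(5)=1088, f(6)=-3769, f(7)=13181, f(8)=-45993, f(9)=160572, f(10)=-560521, f(11)=1956714, f(12)=-6830612, f(13)=23844743, f(14)=-83238739, f(15)=290575091, f(16)=-1014358008; answer -1014358008

-1014358008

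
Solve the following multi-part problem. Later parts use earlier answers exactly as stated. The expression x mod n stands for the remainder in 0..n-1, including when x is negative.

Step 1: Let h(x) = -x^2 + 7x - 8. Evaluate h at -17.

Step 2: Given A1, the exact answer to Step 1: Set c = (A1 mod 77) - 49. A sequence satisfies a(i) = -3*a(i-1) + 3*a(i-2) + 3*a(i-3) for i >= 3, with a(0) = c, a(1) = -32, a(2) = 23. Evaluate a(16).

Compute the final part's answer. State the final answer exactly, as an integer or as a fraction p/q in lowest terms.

Step 1: -1*(-17)^2 + 7*(-17)^1 - 8 = (-289) + (-119) + (-8) = -416; answer -416
Step 2: A1 = -416; c = -3; a(3) = -3*(23) + 3*(-32) + 3*(-3) = -174; iterating: a(3)=-174, a(4)=495, a(5)=-1938, a(6)=6777, a(7)=-24660, a(8)=88497, a(9)=-319140, a(10)=1148931, a(11)=-4138722, a(12)=14905539, a(13)=-53685990, a(14)=193358421, a(15)=-696416616, a(16)=2508267141; answer 2508267141

2508267141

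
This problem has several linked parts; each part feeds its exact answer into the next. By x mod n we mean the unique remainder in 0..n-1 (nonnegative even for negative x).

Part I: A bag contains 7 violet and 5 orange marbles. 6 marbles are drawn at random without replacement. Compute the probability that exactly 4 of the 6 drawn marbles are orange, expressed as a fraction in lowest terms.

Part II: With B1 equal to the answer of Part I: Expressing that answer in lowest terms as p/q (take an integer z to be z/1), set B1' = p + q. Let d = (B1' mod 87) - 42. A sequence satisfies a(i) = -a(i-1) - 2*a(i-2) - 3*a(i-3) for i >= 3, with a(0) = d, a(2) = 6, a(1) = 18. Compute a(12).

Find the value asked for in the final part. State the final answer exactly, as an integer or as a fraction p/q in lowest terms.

Part I: total draws C(12,6) = 924; favorable C(5,4)*C(7,2) = 105; P = 5/44; answer 5/44
Part II: B1 = 5/44; threaded value p + q = 49; d = 7; a(3) = -1*(6) - 2*(18) - 3*(7) = -63; iterating: a(3)=-63, a(4)=-3, a(5)=111, a(6)=84, a(7)=-297, a(8)=-204, a(9)=546, a(10)=753, a(11)=-1233, a(12)=-1911; answer -1911

-1911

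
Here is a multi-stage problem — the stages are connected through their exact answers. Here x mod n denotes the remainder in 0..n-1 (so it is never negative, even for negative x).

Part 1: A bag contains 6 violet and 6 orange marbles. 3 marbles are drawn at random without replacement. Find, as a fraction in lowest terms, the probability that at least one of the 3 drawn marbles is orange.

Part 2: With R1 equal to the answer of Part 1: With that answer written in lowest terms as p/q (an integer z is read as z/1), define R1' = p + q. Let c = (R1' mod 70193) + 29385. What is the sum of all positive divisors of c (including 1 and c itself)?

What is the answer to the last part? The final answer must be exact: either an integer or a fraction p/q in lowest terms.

65880

Part 1: total draws C(12,3) = 220; complement C(6,3) = 20; favorable 220 - 20 = 200; P = 10/11; answer 10/11
Part 2: R1 = 10/11; threaded value p + q = 21; c = 29406; 29406 = 2 * 3 * 13^2 * 29; sigma = (1 + 2) * (1 + 3) * (1 + 13 + 169) * (1 + 29) = 3 * 4 * 183 * 30 = 65880; answer 65880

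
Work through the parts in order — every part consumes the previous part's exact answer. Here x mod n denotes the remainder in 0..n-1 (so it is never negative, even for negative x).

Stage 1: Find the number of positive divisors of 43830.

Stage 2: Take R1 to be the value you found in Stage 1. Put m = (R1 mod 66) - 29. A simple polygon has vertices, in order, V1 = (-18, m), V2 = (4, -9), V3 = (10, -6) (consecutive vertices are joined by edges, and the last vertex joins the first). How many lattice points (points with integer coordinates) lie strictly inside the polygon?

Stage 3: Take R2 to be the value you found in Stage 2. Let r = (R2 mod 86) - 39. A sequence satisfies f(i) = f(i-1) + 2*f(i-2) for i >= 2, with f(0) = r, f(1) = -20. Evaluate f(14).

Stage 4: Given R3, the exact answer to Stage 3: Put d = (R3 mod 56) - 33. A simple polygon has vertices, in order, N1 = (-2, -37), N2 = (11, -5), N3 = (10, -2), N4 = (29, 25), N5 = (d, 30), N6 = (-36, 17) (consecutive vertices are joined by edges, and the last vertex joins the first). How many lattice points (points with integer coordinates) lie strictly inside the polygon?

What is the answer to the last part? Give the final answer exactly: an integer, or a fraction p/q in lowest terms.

Stage 1: 43830 = 2 * 3^2 * 5 * 487; number of divisors = (1+1) * (2+1) * (1+1) * (1+1) = 24; answer 24
Stage 2: R1 = 24; m = -5; cross terms: (-18*-9 - 4*-5)=182, (4*-6 - 10*-9)=66, (10*-5 - -18*-6)=-158; twice the area = |90| = 90; area = 45; boundary points = 2 + 3 + 1 = 6; strictly interior points = area - boundary/2 + 1 = 43; answer 43
Stage 3: R2 = 43; r = 4; f(2) = 1*(-20) + 2*(4) = -12; iterating: f(2)=-12, f(3)=-52, f(4)=-76, f(5)=-180, f(6)=-332, f(7)=-692, f(8)=-1356, f(9)=-2740, f(10)=-5452, f(11)=-10932, f(12)=-21836, f(13)=-43700, f(14)=-87372; answer -87372
Stage 4: R3 = -87372; d = 11; cross terms: (-2*-5 - 11*-37)=417, (11*-2 - 10*-5)=28, (10*25 - 29*-2)=308, (29*30 - 11*25)=595, (11*17 - -36*30)=1267, (-36*-37 - -2*17)=1366; twice the area = |3981| = 3981; area = 3981/2; boundary points = 1 + 1 + 1 + 1 + 1 + 2 = 7; strictly interior points = area - boundary/2 + 1 = 1988; answer 1988

1988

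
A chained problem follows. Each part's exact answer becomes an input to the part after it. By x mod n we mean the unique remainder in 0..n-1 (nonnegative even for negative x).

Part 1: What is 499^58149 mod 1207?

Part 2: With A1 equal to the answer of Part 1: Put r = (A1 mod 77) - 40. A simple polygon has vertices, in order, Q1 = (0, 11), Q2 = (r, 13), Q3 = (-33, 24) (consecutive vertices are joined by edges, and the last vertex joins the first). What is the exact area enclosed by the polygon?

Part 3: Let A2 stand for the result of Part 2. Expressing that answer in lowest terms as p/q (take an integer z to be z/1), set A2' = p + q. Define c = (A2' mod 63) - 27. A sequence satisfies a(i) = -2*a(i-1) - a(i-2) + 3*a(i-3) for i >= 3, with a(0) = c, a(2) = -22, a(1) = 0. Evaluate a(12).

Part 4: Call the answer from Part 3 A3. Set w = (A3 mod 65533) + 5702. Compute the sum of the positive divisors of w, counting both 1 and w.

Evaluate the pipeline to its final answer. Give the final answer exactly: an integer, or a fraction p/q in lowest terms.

119826

Part 1: squarings mod 1207: 499^1=499, 499^2=359, 499^4=939, 499^8=611, 499^16=358, 499^32=222, 499^64=1004, 499^128=171, 499^256=273, 499^512=902, 499^1024=86, 499^2048=154, 499^4096=783, 499^8192=1140, 499^16384=868, 499^32768=256; 499^58149 = 499^1 * 499^4 * 499^32 * 499^256 * 499^512 * 499^8192 * 499^16384 * 499^32768 = 551 (mod 1207); answer 551
Part 2: A1 = 551; r = -28; cross terms: (0*13 - -28*11)=308, (-28*24 - -33*13)=-243, (-33*11 - 0*24)=-363; twice the area = |-298| = 298; area = 149; answer 149
Part 3: A2 = 149; threaded value p + q = 150; c = -3; a(3) = -2*(-22) - 1*(0) + 3*(-3) = 35; iterating: a(3)=35, a(4)=-48, a(5)=-5, a(6)=163, a(7)=-465, a(8)=752, a(9)=-550, a(10)=-1047, a(11)=4900, a(12)=-10403; answer -10403
Part 4: A3 = -10403; w = 60832; 60832 = 2^5 * 1901; sigma = (1 + 2 + 4 + 8 + 16 + 32) * (1 + 1901) = 63 * 1902 = 119826; answer 119826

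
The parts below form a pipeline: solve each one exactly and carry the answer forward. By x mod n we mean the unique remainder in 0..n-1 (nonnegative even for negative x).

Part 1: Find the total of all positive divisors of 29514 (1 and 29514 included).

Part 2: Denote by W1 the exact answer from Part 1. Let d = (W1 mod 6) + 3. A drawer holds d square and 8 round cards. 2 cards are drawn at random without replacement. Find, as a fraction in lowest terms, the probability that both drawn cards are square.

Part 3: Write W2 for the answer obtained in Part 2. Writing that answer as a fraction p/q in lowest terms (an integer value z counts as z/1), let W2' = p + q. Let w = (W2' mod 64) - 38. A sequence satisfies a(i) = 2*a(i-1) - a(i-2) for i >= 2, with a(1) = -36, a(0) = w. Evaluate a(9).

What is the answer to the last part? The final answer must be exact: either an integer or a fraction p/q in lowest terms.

-484

Part 1: 29514 = 2 * 3 * 4919; sigma = (1 + 2) * (1 + 3) * (1 + 4919) = 3 * 4 * 4920 = 59040; answer 59040
Part 2: W1 = 59040; d = 3; total draws C(11,2) = 55; favorable C(3,2) = 3; P = 3/55; answer 3/55
Part 3: W2 = 3/55; threaded value p + q = 58; w = 20; a(2) = 2*(-36) - 1*(20) = -92; iterating: a(2)=-92, a(3)=-148, a(4)=-204, a(5)=-260, a(6)=-316, a(7)=-372, a(8)=-428, a(9)=-484; answer -484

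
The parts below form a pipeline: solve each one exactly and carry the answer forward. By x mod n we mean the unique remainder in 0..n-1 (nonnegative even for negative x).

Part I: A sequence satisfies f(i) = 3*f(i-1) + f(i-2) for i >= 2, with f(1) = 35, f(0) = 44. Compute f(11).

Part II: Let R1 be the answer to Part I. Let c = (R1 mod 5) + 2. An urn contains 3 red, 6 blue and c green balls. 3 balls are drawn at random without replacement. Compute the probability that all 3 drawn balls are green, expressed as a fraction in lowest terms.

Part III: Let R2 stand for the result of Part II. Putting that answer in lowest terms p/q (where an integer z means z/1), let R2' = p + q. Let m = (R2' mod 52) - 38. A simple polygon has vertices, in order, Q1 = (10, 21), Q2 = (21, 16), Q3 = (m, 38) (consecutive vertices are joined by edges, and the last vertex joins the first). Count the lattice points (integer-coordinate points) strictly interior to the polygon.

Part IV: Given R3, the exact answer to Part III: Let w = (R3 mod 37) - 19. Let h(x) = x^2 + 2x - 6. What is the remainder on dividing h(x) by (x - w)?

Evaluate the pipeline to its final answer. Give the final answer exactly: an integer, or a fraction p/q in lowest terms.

162

Part I: f(2) = 3*(35) + 1*(44) = 149; iterating: f(2)=149, f(3)=482, f(4)=1595, f(5)=5267, f(6)=17396, f(7)=57455, f(8)=189761, f(9)=626738, f(10)=2069975, f(11)=6836663; answer 6836663
Part II: R1 = 6836663; c = 5; total draws C(14,3) = 364; favorable C(5,3) = 10; P = 5/182; answer 5/182
Part III: R2 = 5/182; threaded value p + q = 187; m = -7; cross terms: (10*16 - 21*21)=-281, (21*38 - -7*16)=910, (-7*21 - 10*38)=-527; twice the area = |102| = 102; area = 51; boundary points = 1 + 2 + 17 = 20; strictly interior points = area - boundary/2 + 1 = 42; answer 42
Part IV: R3 = 42; w = -14; remainder = value at the root: 1*(-14)^2 + 2*(-14)^1 - 6 = (196) + (-28) + (-6) = 162; answer 162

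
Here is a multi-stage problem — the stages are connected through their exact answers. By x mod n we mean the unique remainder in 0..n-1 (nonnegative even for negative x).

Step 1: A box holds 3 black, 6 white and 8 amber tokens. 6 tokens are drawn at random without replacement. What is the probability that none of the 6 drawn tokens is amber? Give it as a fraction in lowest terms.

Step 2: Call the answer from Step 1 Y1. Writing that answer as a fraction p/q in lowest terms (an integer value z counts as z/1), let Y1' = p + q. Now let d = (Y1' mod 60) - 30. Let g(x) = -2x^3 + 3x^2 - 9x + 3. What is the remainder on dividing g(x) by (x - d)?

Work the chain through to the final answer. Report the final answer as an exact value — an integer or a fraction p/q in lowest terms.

373

Step 1: total draws C(17,6) = 12376; favorable C(9,6) = 84; P = 3/442; answer 3/442
Step 2: Y1 = 3/442; threaded value p + q = 445; d = -5; remainder = value at the root: -2*(-5)^3 + 3*(-5)^2 - 9*(-5)^1 + 3 = (250) + (75) + (45) + (3) = 373; answer 373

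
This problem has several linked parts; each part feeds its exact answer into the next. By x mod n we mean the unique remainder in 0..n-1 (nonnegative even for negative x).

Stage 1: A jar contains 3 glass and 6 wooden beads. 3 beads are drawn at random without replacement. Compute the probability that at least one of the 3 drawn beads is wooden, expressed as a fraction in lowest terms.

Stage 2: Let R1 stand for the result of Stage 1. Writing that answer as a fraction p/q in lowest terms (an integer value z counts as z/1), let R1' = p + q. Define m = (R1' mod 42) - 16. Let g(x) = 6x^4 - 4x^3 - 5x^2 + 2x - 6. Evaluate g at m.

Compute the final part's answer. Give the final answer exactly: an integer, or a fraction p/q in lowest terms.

2278169

Stage 1: total draws C(9,3) = 84; complement C(3,3) = 1; favorable 84 - 1 = 83; P = 83/84; answer 83/84
Stage 2: R1 = 83/84; threaded value p + q = 167; m = 25; 6*(25)^4 - 4*(25)^3 - 5*(25)^2 + 2*(25)^1 - 6 = (2343750) + (-62500) + (-3125) + (50) + (-6) = 2278169; answer 2278169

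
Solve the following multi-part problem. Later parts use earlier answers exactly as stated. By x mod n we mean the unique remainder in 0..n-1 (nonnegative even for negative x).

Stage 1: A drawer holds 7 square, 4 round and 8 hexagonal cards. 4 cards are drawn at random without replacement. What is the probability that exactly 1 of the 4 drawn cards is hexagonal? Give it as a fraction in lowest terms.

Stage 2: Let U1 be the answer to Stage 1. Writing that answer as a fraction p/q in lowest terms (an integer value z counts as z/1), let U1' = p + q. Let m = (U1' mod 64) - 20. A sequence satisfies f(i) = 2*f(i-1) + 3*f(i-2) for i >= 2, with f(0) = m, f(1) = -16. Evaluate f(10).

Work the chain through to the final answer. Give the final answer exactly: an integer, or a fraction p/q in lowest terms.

191935

Stage 1: total draws C(19,4) = 3876; favorable C(8,1)*C(11,3) = 1320; P = 110/323; answer 110/323
Stage 2: U1 = 110/323; threaded value p + q = 433; m = 29; f(2) = 2*(-16) + 3*(29) = 55; iterating: f(2)=55, f(3)=62, f(4)=289, f(5)=764, f(6)=2395, f(7)=7082, f(8)=21349, f(9)=63944, f(10)=191935; answer 191935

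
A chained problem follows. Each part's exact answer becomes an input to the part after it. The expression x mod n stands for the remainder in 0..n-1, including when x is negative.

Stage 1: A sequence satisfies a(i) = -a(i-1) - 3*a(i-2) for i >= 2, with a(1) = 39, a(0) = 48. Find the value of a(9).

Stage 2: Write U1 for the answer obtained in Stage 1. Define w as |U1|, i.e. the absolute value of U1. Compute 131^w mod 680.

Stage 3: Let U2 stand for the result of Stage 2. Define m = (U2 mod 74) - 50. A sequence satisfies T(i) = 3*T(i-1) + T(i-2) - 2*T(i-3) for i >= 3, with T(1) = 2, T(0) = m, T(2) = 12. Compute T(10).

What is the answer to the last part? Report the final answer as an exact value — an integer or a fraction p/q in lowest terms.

Stage 1: a(2) = -1*(39) - 3*(48) = -183; iterating: a(2)=-183, a(3)=66, a(4)=483, a(5)=-681, a(6)=-768, a(7)=2811, a(8)=-507, a(9)=-7926; answer -7926
Stage 2: U1 = -7926; w = 7926; squarings mod 680: 131^1=131, 131^2=161, 131^4=81, 131^8=441, 131^16=1, 131^32=1, 131^64=1, 131^128=1, 131^256=1, 131^512=1, 131^1024=1, 131^2048=1, 131^4096=1; 131^7926 = 131^2 * 131^4 * 131^16 * 131^32 * 131^64 * 131^128 * 131^512 * 131^1024 * 131^2048 * 131^4096 = 121 (mod 680); answer 121
Stage 3: U2 = 121; m = -3; T(3) = 3*(12) + 1*(2) - 2*(-3) = 44; iterating: T(3)=44, T(4)=140, T(5)=440, T(6)=1372, T(7)=4276, T(8)=13320, T(9)=41492, T(10)=129244; answer 129244

129244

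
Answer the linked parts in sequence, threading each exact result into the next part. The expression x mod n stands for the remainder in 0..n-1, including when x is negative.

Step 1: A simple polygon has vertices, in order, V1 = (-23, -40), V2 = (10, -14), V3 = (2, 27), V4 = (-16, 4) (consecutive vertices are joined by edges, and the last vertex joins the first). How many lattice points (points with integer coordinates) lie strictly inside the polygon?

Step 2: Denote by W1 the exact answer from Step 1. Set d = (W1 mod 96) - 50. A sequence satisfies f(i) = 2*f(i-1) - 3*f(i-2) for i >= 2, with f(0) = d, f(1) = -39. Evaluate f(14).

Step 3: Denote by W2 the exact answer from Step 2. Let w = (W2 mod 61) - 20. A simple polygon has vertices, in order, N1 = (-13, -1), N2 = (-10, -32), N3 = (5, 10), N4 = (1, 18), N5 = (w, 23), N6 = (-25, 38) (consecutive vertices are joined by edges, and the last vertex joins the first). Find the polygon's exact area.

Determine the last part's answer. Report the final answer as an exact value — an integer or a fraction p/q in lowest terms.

Step 1: cross terms: (-23*-14 - 10*-40)=722, (10*27 - 2*-14)=298, (2*4 - -16*27)=440, (-16*-40 - -23*4)=732; twice the area = |2192| = 2192; area = 1096; boundary points = 1 + 1 + 1 + 1 = 4; strictly interior points = area - boundary/2 + 1 = 1095; answer 1095
Step 2: W1 = 1095; d = -11; f(2) = 2*(-39) - 3*(-11) = -45; iterating: f(2)=-45, f(3)=27, f(4)=189, f(5)=297, f(6)=27, f(7)=-837, f(8)=-1755, f(9)=-999, f(10)=3267, f(11)=9531, f(12)=9261, f(13)=-10071, f(14)=-47925; answer -47925
Step 3: W2 = -47925; w = 1; cross terms: (-13*-32 - -10*-1)=406, (-10*10 - 5*-32)=60, (5*18 - 1*10)=80, (1*23 - 1*18)=5, (1*38 - -25*23)=613, (-25*-1 - -13*38)=519; twice the area = |1683| = 1683; area = 1683/2; answer 1683/2

1683/2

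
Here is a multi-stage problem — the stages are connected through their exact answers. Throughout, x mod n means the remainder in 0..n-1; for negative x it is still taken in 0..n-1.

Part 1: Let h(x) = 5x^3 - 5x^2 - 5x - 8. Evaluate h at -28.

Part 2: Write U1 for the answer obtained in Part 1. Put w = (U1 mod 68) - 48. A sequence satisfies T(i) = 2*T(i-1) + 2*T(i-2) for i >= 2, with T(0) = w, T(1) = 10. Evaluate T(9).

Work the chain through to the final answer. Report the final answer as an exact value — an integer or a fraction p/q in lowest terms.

-40032

Part 1: 5*(-28)^3 - 5*(-28)^2 - 5*(-28)^1 - 8 = (-109760) + (-3920) + (140) + (-8) = -113548; answer -113548
Part 2: U1 = -113548; w = -36; T(2) = 2*(10) + 2*(-36) = -52; iterating: T(2)=-52, T(3)=-84, T(4)=-272, T(5)=-712, T(6)=-1968, T(7)=-5360, T(8)=-14656, T(9)=-40032; answer -40032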